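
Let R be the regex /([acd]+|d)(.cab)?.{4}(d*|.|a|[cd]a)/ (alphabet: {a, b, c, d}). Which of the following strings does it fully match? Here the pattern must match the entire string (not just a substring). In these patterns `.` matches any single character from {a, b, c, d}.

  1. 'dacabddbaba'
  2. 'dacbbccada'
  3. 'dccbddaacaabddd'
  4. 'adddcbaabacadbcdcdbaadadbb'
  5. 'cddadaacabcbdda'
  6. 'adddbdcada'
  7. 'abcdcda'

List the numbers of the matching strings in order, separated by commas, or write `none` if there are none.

1 → no match
2 → no match
3 → no match
4 → no match
5 → match
6 → match
7 → match

5, 6, 7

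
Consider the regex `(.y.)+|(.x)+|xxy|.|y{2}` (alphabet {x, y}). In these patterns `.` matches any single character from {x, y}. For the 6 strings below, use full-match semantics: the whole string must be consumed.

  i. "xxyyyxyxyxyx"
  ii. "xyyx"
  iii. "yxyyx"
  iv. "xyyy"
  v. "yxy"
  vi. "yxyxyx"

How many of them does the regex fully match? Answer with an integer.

1

i. "xxyyyxyxyxyx" → no match
ii. "xyyx" → no match
iii. "yxyyx" → no match
iv. "xyyy" → no match
v. "yxy" → no match
vi. "yxyxyx" → match
Total matched: 1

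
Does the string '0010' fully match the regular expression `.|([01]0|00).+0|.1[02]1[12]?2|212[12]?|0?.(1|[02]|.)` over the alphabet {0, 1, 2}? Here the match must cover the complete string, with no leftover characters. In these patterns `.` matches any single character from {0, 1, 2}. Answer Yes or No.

Yes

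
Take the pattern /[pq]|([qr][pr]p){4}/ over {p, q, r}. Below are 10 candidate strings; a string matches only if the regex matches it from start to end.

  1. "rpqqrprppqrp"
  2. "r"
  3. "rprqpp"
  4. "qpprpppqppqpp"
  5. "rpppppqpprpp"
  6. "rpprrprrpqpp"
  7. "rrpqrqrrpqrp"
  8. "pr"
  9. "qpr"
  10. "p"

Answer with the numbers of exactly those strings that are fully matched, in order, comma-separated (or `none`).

1 → no match
2 → no match
3 → no match
4 → no match
5 → no match
6 → match
7 → no match
8 → no match
9 → no match
10 → match

6, 10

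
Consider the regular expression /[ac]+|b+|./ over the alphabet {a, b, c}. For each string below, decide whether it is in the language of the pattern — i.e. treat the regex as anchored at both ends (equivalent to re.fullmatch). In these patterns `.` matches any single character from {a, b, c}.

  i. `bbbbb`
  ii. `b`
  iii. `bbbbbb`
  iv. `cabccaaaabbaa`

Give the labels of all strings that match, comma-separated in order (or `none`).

i, ii, iii

i → match
ii → match
iii → match
iv → no match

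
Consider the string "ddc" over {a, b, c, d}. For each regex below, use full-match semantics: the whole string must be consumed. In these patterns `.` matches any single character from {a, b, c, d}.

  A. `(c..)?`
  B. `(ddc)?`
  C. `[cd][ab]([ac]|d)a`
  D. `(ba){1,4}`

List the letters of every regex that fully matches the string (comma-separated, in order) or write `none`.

A → no match
B → match
C → no match — must end with "a"
D → no match — must start with "ba"

B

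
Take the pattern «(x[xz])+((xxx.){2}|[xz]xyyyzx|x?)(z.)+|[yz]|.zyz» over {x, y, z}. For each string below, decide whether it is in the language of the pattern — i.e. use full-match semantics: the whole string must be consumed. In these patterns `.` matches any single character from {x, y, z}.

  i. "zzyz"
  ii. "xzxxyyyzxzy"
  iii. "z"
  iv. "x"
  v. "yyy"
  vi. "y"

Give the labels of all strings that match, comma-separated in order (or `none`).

i, ii, iii, vi

i. "zzyz" → match
ii. "xzxxyyyzxzy" → match
iii. "z" → match
iv. "x" → no match
v. "yyy" → no match
vi. "y" → match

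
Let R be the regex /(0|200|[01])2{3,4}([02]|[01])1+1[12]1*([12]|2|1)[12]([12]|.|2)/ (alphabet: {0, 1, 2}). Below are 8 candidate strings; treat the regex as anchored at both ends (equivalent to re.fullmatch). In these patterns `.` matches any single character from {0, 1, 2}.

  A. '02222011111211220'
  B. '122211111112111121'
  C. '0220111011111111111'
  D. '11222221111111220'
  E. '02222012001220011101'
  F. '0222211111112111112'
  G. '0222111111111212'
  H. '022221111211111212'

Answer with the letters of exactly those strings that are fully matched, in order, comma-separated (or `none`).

A, B, F, G, H

A → match
B → match
C → no match
D → no match
E → no match
F → match
G → match
H → match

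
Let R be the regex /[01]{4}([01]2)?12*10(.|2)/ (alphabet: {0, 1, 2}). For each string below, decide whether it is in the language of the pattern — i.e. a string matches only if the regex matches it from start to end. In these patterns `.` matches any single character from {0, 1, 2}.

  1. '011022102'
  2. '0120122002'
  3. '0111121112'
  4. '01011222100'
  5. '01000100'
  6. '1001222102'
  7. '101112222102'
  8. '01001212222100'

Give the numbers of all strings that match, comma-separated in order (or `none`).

4, 7, 8

1 → no match
2 → no match
3 → no match
4 → match
5 → no match
6 → no match
7 → match
8 → match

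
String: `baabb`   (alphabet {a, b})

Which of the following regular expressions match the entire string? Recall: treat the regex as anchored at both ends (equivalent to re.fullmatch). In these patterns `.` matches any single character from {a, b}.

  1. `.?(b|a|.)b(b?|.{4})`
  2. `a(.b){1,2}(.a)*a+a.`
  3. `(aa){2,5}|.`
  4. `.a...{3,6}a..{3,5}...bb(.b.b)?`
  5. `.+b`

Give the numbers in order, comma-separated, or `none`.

5

1 → no match
2 → no match — must start with `a`
3 → no match
4 → no match
5 → match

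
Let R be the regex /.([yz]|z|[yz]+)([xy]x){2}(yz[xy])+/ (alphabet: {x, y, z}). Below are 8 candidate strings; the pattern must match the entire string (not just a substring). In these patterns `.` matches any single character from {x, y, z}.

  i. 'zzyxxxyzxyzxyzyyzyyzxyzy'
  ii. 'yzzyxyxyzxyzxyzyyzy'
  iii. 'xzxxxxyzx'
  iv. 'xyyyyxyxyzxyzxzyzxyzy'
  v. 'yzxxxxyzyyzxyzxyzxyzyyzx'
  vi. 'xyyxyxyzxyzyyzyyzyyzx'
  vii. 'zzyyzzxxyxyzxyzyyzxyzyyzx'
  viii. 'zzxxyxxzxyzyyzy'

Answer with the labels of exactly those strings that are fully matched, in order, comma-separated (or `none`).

i, ii, iii, v, vi, vii

i → match
ii → match
iii → match
iv → no match
v → match
vi → match
vii → match
viii → no match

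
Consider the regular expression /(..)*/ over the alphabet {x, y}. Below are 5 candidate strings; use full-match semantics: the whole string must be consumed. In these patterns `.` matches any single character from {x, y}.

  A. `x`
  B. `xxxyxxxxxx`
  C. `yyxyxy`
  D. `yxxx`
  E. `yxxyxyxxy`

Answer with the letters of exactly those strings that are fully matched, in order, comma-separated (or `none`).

B, C, D

A → no match
B → match
C → match
D → match
E → no match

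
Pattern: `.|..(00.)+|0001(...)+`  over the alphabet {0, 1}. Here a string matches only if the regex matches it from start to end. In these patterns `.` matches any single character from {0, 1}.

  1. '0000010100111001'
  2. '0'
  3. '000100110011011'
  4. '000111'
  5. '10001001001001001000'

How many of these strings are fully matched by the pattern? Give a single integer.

1 → no match
2 → match
3 → no match
4 → no match
5 → match
Total matched: 2

2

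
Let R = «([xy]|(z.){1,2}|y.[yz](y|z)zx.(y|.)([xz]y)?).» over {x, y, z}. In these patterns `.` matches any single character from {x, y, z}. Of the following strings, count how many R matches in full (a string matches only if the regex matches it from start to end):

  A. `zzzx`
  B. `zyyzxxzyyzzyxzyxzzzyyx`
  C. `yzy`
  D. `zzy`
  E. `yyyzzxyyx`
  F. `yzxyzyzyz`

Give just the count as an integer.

2

A. `zzzx` → no match
B → no match
C. `yzy` → no match
D. `zzy` → match
E. `yyyzzxyyx` → match
F. `yzxyzyzyz` → no match
Total matched: 2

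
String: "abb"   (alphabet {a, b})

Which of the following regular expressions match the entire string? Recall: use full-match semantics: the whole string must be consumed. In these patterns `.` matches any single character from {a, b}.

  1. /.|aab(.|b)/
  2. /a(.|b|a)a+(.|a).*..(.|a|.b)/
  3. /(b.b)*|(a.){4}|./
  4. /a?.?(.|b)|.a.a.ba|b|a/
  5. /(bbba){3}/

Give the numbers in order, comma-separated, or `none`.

1 → no match
2 → no match
3 → no match
4 → match
5 → no match — must start with "bbba"

4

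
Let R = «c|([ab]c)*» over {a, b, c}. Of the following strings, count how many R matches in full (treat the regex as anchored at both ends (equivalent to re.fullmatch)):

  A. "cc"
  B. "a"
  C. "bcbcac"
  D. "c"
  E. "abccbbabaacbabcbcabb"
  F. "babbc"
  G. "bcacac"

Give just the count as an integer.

A → no match
B → no match
C → match
D → match
E → no match
F → no match
G → match
Total matched: 3

3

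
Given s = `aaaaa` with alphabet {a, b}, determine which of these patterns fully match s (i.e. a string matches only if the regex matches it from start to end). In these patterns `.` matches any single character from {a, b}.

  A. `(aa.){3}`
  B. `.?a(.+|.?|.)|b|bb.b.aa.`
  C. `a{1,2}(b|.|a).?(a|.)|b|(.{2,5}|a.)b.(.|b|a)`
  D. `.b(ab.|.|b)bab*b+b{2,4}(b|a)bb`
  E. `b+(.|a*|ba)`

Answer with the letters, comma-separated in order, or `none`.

A → no match
B → match
C → match
D → no match — must end with `bb`
E → no match — must start with `b`

B, C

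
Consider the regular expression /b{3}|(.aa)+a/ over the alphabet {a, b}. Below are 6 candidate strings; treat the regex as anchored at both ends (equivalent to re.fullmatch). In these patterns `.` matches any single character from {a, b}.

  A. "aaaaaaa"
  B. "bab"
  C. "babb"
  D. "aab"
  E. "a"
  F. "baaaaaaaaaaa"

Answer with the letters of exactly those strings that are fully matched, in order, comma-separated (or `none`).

A

A → match
B → no match
C → no match
D → no match
E → no match
F → no match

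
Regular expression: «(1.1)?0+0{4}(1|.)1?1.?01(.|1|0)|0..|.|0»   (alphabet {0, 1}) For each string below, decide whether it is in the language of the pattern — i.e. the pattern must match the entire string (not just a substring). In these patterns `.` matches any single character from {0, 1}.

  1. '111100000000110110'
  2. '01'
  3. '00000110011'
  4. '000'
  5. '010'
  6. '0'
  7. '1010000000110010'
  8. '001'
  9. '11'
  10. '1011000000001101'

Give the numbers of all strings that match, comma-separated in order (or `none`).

3, 4, 5, 6, 7, 8

1 → no match
2 → no match
3 → match
4 → match
5 → match
6 → match
7 → match
8 → match
9 → no match
10 → no match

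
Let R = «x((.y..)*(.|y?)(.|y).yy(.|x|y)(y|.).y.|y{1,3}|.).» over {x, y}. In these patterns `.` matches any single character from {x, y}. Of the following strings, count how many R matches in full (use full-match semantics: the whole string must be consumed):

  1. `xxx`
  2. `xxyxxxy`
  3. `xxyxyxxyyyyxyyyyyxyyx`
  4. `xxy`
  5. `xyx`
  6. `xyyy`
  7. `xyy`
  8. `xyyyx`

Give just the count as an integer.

6

1 → match
2 → no match
3 → no match
4 → match
5 → match
6 → match
7 → match
8 → match
Total matched: 6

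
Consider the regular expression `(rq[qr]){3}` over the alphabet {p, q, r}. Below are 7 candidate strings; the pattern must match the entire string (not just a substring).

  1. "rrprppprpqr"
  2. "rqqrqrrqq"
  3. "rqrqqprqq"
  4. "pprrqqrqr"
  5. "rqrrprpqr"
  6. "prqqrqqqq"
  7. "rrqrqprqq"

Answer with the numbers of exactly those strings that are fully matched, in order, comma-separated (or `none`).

2

1 → no match — must start with "rq"
2 → match
3 → no match
4 → no match — must start with "rq"
5 → no match
6 → no match — must start with "rq"
7 → no match — must start with "rq"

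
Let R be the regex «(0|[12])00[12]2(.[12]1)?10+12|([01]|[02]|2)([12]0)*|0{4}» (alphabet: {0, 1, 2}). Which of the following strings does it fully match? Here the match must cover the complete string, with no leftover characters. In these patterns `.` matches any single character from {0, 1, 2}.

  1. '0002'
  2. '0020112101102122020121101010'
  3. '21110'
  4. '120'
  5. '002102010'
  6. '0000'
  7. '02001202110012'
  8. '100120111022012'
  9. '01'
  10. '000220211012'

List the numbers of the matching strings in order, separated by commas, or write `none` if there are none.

4, 6, 10

1 → no match
2 → no match
3 → no match
4 → match
5 → no match
6 → match
7 → no match
8 → no match
9 → no match
10 → match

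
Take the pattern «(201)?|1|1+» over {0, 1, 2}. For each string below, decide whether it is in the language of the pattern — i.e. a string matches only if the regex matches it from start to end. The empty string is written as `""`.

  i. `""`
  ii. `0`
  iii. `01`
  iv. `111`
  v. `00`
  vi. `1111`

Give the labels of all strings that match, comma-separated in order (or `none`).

i → match
ii → no match
iii → no match
iv → match
v → no match
vi → match

i, iv, vi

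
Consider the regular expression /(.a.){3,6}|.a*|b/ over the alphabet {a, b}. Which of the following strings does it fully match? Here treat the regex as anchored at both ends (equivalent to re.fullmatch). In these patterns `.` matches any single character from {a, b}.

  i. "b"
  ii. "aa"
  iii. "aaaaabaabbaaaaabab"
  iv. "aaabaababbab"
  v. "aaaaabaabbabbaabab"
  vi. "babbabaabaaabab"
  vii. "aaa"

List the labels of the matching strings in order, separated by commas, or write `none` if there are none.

i → match
ii → match
iii → match
iv → match
v → match
vi → match
vii → match

i, ii, iii, iv, v, vi, vii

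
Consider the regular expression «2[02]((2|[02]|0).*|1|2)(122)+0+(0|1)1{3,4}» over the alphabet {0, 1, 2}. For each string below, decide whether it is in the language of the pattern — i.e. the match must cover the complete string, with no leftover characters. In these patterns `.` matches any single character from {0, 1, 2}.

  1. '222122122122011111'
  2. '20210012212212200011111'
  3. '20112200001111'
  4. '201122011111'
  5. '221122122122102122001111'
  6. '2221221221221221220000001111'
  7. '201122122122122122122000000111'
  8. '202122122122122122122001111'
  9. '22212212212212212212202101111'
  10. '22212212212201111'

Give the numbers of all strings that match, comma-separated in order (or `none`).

1 → match
2 → match
3 → match
4 → match
5 → no match
6 → match
7 → match
8 → match
9 → no match
10 → match

1, 2, 3, 4, 6, 7, 8, 10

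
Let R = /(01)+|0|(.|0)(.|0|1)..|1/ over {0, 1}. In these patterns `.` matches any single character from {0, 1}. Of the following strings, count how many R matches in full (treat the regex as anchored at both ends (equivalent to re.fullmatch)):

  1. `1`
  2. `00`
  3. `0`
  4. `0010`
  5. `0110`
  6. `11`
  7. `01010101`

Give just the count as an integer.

1 → match
2 → no match
3 → match
4 → match
5 → match
6 → no match
7 → match
Total matched: 5

5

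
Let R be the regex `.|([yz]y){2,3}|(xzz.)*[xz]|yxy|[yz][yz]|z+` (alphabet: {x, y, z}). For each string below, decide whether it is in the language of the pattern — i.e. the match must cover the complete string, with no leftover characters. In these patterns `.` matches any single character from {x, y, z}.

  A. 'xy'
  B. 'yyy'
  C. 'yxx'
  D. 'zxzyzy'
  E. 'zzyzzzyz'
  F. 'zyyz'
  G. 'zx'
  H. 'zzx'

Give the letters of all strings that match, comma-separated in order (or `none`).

A. 'xy' → no match
B. 'yyy' → no match
C. 'yxx' → no match
D. 'zxzyzy' → no match
E. 'zzyzzzyz' → no match
F. 'zyyz' → no match
G. 'zx' → no match
H. 'zzx' → no match

none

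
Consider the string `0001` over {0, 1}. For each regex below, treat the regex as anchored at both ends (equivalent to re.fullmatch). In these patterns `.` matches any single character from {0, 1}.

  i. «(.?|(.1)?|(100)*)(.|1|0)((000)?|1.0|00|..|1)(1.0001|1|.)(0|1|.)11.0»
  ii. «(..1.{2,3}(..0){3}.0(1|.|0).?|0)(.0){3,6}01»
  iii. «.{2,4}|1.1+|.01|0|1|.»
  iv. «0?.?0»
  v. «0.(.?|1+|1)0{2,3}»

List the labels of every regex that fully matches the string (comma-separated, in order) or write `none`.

iii

i → no match — must end with `0`
ii → no match
iii → match
iv → no match — must end with `0`
v → no match — must end with `0`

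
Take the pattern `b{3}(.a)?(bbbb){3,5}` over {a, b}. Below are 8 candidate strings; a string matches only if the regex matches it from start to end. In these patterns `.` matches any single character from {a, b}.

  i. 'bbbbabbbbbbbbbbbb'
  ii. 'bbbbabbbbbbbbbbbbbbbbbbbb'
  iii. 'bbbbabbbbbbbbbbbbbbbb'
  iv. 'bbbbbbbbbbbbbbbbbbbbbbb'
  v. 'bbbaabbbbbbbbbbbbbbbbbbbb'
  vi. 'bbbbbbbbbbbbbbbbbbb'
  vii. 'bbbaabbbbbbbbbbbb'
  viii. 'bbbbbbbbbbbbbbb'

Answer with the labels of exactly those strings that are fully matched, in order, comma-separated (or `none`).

i, ii, iii, iv, v, vi, vii, viii

i → match
ii → match
iii → match
iv → match
v → match
vi → match
vii → match
viii → match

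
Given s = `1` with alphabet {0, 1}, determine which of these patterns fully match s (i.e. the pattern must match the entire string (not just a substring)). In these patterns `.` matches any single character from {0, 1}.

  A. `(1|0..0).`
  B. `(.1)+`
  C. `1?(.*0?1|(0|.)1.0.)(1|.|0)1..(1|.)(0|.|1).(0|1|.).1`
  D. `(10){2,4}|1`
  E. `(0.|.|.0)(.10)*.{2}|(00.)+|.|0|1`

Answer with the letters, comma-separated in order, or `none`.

A → no match
B → no match
C → no match
D → match
E → match

D, E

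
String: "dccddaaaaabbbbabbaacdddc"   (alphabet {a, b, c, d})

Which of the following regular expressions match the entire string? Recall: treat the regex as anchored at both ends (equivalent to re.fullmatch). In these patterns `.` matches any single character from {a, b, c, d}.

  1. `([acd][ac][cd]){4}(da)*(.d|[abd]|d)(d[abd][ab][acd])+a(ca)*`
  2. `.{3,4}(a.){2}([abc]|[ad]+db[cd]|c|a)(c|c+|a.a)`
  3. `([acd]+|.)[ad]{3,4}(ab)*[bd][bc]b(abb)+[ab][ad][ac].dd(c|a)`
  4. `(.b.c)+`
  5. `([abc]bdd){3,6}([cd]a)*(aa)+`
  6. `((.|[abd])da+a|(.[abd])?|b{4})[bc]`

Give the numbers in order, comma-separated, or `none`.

1 → no match
2 → no match
3 → match
4 → no match
5 → no match — must end with "aa"
6 → no match

3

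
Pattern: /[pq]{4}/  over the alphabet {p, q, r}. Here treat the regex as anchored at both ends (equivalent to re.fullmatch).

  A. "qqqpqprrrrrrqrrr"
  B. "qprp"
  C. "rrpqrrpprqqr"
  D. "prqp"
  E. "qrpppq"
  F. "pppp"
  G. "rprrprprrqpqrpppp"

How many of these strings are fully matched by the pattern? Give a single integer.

A → no match
B. "qprp" → no match
C. "rrpqrrpprqqr" → no match
D. "prqp" → no match
E. "qrpppq" → no match
F. "pppp" → match
G → no match
Total matched: 1

1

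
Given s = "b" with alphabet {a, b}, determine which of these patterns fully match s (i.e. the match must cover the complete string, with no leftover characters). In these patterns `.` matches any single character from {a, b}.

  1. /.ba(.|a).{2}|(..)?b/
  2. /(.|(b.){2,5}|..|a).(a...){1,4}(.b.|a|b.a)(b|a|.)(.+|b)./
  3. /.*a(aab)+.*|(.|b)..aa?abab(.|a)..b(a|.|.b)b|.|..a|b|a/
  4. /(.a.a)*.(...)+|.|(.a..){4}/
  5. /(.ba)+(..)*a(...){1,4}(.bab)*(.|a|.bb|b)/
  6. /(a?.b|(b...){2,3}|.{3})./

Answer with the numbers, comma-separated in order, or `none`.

1 → match
2 → no match
3 → match
4 → match
5 → no match
6 → no match

1, 3, 4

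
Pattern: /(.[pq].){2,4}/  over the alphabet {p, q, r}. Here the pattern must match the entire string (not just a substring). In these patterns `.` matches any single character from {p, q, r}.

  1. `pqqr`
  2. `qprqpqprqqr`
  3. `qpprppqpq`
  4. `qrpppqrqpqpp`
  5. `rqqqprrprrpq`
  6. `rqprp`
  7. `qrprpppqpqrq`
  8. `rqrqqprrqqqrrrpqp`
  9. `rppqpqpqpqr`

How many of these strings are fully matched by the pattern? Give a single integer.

2

1. `pqqr` → no match
2. `qprqpqprqqr` → no match
3. `qpprppqpq` → match
4. `qrpppqrqpqpp` → no match
5. `rqqqprrprrpq` → match
6. `rqprp` → no match
7. `qrprpppqpqrq` → no match
8 → no match
9. `rppqpqpqpqr` → no match
Total matched: 2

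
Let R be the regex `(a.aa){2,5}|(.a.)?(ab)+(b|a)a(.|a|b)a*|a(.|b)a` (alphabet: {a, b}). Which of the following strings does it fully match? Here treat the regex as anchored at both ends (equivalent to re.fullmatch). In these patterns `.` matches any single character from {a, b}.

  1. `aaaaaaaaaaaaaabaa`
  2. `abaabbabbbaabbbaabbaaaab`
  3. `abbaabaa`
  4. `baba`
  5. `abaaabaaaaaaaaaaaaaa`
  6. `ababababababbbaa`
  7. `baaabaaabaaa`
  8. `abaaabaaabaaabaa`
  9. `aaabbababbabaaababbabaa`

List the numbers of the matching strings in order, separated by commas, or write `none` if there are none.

1 → no match
2 → no match
3. `abbaabaa` → no match
4. `baba` → no match
5 → match
6 → no match
7. `baaabaaabaaa` → no match
8 → match
9 → no match

5, 8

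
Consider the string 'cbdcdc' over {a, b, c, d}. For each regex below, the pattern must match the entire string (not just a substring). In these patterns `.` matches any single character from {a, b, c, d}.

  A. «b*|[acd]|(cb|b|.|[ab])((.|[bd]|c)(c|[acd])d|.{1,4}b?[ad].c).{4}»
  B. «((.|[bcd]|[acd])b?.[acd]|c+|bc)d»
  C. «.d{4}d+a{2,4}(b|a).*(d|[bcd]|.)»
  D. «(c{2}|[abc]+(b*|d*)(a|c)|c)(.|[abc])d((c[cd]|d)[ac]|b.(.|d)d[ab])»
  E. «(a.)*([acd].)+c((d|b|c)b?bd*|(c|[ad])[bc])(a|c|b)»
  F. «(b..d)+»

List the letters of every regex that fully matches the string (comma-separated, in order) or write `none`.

A → no match
B → no match — must end with 'd'
C → no match
D → match
E → no match
F → no match — must start with 'b'

D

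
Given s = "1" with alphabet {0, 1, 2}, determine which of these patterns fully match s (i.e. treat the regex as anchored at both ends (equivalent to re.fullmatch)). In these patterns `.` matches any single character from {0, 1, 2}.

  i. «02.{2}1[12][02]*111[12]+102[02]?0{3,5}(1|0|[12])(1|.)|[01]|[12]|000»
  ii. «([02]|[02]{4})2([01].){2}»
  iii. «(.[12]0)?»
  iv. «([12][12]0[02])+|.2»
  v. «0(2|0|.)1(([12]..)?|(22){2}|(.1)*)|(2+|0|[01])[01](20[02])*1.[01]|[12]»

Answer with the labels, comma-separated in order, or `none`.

i → match
ii → no match
iii → no match
iv → no match
v → match

i, v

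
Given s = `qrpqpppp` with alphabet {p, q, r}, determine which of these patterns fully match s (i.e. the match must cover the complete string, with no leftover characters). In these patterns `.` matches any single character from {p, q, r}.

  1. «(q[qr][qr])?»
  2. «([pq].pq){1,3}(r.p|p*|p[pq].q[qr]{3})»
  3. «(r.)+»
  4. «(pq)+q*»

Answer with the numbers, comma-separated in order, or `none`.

2

1 → no match
2 → match
3 → no match — must start with `r`
4 → no match — must start with `pq`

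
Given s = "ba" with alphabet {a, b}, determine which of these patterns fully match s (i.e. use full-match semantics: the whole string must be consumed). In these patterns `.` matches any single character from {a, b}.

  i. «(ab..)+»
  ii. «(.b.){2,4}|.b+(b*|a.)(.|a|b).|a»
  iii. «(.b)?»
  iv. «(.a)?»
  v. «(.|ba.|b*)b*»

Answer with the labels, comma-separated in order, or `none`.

i → no match — must start with "ab"
ii → no match
iii → no match
iv → match
v → no match

iv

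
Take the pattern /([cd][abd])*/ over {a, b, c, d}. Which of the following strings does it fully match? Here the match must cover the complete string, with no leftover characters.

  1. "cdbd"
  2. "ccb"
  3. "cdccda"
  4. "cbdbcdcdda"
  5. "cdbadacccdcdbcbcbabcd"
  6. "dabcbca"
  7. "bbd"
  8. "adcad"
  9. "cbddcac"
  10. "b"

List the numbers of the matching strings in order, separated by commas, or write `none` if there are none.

4

1 → no match
2 → no match
3 → no match
4 → match
5 → no match
6 → no match
7 → no match
8 → no match
9 → no match
10 → no match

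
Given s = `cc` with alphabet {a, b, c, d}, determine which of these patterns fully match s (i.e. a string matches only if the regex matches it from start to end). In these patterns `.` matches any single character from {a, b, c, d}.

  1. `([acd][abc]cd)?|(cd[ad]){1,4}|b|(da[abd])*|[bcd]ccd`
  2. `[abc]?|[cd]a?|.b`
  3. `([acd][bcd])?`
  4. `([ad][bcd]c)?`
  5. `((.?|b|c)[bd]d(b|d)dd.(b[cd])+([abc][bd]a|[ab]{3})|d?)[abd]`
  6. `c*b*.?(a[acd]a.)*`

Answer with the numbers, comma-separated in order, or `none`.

3, 6

1 → no match
2 → no match
3 → match
4 → no match
5 → no match
6 → match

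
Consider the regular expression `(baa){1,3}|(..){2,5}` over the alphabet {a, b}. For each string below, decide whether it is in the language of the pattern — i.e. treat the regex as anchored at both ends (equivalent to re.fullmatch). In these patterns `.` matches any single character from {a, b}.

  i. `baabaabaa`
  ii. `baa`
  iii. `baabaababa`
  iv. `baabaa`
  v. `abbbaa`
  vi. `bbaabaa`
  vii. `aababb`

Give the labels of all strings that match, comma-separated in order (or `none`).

i → match
ii → match
iii → match
iv → match
v → match
vi → no match
vii → match

i, ii, iii, iv, v, vii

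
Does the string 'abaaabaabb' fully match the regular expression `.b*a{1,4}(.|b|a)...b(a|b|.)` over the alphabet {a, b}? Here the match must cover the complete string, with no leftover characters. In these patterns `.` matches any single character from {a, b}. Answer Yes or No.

Yes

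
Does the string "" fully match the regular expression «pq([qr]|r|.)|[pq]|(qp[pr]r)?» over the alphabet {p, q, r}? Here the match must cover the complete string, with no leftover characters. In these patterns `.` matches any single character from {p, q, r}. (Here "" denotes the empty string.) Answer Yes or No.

Yes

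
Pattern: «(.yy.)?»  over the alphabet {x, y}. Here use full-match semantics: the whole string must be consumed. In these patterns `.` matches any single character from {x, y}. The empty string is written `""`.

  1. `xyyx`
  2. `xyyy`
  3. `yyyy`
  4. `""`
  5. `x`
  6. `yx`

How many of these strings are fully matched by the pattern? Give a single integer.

1 → match
2 → match
3 → match
4 → match
5 → no match
6 → no match
Total matched: 4

4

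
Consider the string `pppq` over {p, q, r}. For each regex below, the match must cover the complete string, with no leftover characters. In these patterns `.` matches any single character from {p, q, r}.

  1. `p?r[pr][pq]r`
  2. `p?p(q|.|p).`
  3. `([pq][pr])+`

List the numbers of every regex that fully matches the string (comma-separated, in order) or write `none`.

1 → no match — must end with `r`
2 → match
3 → no match

2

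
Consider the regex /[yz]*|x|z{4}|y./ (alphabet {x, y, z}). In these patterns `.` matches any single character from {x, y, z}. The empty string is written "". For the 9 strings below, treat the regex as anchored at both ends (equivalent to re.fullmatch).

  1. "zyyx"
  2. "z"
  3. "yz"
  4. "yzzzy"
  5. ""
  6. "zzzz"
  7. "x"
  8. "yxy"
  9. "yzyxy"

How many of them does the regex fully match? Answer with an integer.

6

1 → no match
2 → match
3 → match
4 → match
5 → match
6 → match
7 → match
8 → no match
9 → no match
Total matched: 6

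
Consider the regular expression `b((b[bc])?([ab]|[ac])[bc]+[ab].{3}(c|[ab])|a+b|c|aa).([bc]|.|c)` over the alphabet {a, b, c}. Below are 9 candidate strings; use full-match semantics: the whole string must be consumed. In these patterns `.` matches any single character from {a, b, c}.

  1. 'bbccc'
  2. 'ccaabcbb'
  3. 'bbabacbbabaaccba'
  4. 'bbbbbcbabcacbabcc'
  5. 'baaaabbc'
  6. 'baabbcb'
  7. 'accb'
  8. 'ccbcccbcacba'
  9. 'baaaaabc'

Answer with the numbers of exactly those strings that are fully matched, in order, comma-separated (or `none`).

5

1 → no match
2 → no match — must start with 'b'
3 → no match
4 → no match
5 → match
6 → no match
7 → no match — must start with 'b'
8 → no match — must start with 'b'
9 → no match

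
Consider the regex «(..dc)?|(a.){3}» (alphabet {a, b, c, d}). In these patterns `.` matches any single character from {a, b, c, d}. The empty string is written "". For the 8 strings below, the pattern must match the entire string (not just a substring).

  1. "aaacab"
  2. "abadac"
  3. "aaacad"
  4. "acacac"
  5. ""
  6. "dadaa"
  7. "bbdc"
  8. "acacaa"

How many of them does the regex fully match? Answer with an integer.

7

1 → match
2 → match
3 → match
4 → match
5 → match
6 → no match
7 → match
8 → match
Total matched: 7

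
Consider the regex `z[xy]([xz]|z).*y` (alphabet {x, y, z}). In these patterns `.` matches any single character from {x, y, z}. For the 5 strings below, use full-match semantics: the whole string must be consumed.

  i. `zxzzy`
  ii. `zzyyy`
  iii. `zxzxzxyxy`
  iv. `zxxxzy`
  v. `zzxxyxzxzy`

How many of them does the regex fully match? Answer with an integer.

i. `zxzzy` → match
ii. `zzyyy` → no match
iii. `zxzxzxyxy` → match
iv. `zxxxzy` → match
v. `zzxxyxzxzy` → no match
Total matched: 3

3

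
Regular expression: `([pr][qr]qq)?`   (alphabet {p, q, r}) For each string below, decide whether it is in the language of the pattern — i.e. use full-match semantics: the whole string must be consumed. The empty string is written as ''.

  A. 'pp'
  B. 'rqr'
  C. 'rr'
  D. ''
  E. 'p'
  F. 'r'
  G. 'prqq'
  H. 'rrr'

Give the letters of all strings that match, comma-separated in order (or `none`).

A → no match
B → no match
C → no match
D → match
E → no match
F → no match
G → match
H → no match

D, G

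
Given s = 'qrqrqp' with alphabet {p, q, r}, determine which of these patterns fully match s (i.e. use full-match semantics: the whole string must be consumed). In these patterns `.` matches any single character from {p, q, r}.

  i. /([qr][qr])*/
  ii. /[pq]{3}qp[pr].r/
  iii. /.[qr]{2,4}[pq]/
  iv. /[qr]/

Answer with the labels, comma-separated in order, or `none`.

i → no match
ii → no match — must end with 'r'
iii → match
iv → no match

iii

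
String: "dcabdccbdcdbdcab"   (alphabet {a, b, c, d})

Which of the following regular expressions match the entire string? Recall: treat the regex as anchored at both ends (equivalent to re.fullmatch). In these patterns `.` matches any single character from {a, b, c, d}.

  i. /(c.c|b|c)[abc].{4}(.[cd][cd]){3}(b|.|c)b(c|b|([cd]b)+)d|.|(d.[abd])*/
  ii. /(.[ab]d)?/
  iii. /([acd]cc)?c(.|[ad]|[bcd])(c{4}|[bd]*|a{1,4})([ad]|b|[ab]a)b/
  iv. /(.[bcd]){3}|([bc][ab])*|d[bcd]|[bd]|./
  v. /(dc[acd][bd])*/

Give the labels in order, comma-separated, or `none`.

i → no match
ii → no match
iii → no match
iv → no match
v → match

v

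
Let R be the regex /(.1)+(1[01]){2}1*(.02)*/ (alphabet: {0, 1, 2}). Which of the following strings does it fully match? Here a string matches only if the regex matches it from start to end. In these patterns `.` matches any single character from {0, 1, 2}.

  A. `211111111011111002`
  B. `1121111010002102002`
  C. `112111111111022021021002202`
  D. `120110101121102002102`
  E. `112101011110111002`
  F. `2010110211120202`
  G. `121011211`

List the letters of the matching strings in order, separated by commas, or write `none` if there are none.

A, B, E

A → match
B → match
C → no match
D → no match
E → match
F → no match
G → no match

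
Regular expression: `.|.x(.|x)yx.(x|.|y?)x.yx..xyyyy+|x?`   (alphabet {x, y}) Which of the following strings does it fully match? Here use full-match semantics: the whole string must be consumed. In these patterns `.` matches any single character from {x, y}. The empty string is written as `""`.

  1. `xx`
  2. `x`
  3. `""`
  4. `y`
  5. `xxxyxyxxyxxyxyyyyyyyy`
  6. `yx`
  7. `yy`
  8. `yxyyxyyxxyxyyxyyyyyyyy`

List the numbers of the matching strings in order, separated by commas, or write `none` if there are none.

2, 3, 4, 5, 8

1 → no match
2 → match
3 → match
4 → match
5 → match
6 → no match
7 → no match
8 → match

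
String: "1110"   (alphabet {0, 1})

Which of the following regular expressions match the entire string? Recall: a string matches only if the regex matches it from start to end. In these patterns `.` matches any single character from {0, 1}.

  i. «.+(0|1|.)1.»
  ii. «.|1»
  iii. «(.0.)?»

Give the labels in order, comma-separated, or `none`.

i

i → match
ii → no match
iii → no match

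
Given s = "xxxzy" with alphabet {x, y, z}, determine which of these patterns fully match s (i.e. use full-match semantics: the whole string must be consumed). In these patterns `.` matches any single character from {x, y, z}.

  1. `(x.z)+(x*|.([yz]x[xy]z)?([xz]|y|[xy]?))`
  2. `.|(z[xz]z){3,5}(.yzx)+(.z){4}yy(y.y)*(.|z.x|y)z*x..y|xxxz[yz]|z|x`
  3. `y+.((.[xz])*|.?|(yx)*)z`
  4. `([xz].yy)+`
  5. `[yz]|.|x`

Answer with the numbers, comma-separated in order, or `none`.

2

1 → no match
2 → match
3 → no match — must start with "y"
4 → no match — must end with "yy"
5 → no match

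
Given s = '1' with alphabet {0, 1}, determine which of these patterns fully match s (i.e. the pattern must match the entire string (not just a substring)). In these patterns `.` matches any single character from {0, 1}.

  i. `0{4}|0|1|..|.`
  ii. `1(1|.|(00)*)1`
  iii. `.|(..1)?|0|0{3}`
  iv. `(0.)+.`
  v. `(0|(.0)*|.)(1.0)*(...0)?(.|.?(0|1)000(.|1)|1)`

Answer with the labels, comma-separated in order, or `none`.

i, iii, v

i → match
ii → no match
iii → match
iv → no match — must start with '0'
v → match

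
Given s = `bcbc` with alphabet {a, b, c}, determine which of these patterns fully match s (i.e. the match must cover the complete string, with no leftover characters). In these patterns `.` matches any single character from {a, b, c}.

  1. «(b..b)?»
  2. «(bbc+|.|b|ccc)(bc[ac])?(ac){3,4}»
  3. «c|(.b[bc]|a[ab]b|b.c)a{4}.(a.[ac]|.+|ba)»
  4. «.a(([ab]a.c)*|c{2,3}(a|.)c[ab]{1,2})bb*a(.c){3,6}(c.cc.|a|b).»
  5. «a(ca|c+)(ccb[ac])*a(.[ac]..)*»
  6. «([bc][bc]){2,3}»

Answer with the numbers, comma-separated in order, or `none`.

1 → no match
2 → no match — must end with `ac`
3 → no match
4 → no match
5 → no match — must start with `a`
6 → match

6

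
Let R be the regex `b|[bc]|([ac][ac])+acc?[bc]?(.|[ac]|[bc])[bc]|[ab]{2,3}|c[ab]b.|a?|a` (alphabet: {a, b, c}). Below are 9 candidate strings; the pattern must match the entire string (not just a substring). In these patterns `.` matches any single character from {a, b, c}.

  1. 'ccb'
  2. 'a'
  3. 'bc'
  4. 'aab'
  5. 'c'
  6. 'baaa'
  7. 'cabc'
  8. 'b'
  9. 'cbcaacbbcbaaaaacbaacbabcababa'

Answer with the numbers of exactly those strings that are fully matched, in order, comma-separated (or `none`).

1. 'ccb' → no match
2. 'a' → match
3. 'bc' → no match
4. 'aab' → match
5. 'c' → match
6. 'baaa' → no match
7. 'cabc' → match
8. 'b' → match
9 → no match

2, 4, 5, 7, 8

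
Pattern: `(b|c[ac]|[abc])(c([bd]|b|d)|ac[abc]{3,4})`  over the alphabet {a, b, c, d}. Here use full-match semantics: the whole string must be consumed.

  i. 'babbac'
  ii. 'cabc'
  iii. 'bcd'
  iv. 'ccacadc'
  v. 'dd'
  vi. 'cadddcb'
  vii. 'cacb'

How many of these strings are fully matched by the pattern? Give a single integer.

2

i → no match
ii → no match
iii → match
iv → no match
v → no match
vi → no match
vii → match
Total matched: 2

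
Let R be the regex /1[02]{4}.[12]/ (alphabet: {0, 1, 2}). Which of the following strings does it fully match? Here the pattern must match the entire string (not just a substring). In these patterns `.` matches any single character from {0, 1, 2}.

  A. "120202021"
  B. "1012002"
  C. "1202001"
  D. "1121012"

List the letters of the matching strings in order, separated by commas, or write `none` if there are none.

A → no match
B → no match
C → match
D → no match

C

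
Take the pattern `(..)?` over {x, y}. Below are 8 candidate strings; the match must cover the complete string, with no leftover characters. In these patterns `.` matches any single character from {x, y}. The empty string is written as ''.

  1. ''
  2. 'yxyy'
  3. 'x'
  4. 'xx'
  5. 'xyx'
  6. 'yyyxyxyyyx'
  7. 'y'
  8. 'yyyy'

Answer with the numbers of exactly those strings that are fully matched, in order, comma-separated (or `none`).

1 → match
2 → no match
3 → no match
4 → match
5 → no match
6 → no match
7 → no match
8 → no match

1, 4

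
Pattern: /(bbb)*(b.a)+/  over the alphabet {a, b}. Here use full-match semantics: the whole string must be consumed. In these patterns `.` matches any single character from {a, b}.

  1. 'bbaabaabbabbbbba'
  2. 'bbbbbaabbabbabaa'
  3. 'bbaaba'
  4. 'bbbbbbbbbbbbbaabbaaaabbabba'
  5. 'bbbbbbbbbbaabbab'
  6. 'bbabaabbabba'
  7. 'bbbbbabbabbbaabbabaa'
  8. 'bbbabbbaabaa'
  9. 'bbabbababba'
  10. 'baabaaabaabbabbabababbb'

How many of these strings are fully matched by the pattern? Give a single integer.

1

1 → no match
2 → no match
3. 'bbaaba' → no match
4 → no match
5 → no match — must end with 'a'
6. 'bbabaabbabba' → match
7 → no match
8. 'bbbabbbaabaa' → no match
9. 'bbabbababba' → no match
10 → no match — must end with 'a'
Total matched: 1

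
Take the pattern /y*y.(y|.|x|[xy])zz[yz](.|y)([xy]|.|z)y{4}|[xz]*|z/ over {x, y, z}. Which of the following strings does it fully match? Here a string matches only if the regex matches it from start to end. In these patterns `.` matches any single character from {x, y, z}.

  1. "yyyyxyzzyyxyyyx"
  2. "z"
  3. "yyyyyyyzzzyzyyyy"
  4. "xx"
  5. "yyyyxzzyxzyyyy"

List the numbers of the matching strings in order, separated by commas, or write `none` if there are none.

1 → no match
2. "z" → match
3 → match
4. "xx" → match
5 → match

2, 3, 4, 5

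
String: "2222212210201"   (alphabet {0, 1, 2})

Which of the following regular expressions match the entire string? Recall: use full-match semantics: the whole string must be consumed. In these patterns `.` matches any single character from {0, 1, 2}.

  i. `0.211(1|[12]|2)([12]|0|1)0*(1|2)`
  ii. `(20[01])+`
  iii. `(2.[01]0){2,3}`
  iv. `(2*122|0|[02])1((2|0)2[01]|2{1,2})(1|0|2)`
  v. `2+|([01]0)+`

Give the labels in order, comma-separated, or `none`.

i → no match — must start with "0"
ii → no match — must start with "20"
iii → no match — must end with "0"
iv → match
v → no match

iv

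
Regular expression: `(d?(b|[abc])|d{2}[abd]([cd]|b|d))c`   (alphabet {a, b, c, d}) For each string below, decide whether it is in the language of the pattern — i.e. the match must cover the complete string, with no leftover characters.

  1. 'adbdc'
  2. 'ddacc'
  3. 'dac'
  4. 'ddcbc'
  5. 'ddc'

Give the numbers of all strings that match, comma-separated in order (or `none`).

2, 3

1 → no match
2 → match
3 → match
4 → no match
5 → no match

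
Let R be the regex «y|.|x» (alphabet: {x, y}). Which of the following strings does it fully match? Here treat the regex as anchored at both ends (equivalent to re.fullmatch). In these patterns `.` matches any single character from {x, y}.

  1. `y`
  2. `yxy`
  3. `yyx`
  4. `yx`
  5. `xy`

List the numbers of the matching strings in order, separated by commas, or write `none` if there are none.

1

1. `y` → match
2. `yxy` → no match
3. `yyx` → no match
4. `yx` → no match
5. `xy` → no match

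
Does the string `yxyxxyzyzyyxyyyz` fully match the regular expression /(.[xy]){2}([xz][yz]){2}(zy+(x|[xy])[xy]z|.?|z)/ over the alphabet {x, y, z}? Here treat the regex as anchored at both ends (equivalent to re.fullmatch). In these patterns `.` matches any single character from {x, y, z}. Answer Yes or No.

No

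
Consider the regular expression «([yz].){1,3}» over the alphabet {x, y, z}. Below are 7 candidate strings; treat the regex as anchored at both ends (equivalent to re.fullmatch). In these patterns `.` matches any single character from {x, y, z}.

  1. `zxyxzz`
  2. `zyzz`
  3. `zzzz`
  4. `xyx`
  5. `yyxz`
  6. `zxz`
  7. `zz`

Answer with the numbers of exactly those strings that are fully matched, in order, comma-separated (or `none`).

1 → match
2 → match
3 → match
4 → no match
5 → no match
6 → no match
7 → match

1, 2, 3, 7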